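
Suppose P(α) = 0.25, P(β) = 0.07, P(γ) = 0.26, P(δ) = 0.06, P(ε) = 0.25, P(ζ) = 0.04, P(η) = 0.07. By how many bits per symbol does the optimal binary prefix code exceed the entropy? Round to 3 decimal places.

Entropy H = −Σ p log₂ p ≈ 2.4717 bits.
Huffman merges: 1/25+3/50→1/10; 7/100+7/100→7/50; 1/10+7/50→6/25; 6/25+1/4→49/100; 1/4+13/50→51/100; 49/100+51/100→1. L = 62/25 ≈ 2.4800.
L − H = 2.4800 − 2.4717 = 0.008 bits.

0.008 bits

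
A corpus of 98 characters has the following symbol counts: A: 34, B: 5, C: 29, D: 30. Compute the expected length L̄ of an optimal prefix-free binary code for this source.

2 bits/symbol

Probabilities are the counts divided by 98.
Repeatedly combine the two least-probable nodes; the expected code length is the sum of the merged weights.
merge 5/98 + 29/98 → 17/49
merge 15/49 + 17/49 → 32/49
merge 17/49 + 32/49 → 1
L = 17/49 + 32/49 + 1 = 2 bits/symbol.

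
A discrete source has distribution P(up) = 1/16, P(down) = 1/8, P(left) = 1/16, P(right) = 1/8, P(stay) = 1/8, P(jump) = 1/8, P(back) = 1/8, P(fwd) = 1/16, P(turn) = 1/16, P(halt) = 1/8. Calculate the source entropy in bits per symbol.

Each probability is a power of 1/2, so log₂(1/p) is an integer.
H = Σ p·log₂(1/p) = 1/16·4 + 1/8·3 + 1/16·4 + 1/8·3 + 1/8·3 + 1/8·3 + 1/8·3 + 1/16·4 + 1/16·4 + 1/8·3 = 3.25 bits.

3.25 bits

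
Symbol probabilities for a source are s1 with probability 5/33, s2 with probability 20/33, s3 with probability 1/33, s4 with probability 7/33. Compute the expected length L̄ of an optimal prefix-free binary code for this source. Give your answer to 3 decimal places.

1.576 bits/symbol

Repeatedly combine the two least-probable nodes; the expected code length is the sum of the merged weights.
merge 1/33 + 5/33 → 2/11
merge 2/11 + 7/33 → 13/33
merge 13/33 + 20/33 → 1
L = 2/11 + 13/33 + 1 = 52/33 ≈ 1.576 bits/symbol.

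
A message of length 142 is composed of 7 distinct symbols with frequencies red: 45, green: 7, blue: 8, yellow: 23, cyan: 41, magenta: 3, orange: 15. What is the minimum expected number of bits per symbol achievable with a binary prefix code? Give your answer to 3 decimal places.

2.430 bits/symbol

Probabilities are the counts divided by 142.
Repeatedly combine the two least-probable nodes; the expected code length is the sum of the merged weights.
merge 3/142 + 7/142 → 5/71
merge 4/71 + 5/71 → 9/71
merge 15/142 + 9/71 → 33/142
merge 23/142 + 33/142 → 28/71
merge 41/142 + 45/142 → 43/71
merge 28/71 + 43/71 → 1
L = 5/71 + 9/71 + 33/142 + 28/71 + 43/71 + 1 = 345/142 ≈ 2.430 bits/symbol.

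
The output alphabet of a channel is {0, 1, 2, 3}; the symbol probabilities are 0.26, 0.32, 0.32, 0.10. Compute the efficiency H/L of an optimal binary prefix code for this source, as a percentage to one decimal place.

Entropy H = −Σ p log₂ p ≈ 1.8895 bits.
Huffman merges: 1/10+13/50→9/25; 8/25+8/25→16/25; 9/25+16/25→1. L = 2 ≈ 2.0000.
Efficiency = H/L = 1.8895/2.0000 = 94.5%.

94.5%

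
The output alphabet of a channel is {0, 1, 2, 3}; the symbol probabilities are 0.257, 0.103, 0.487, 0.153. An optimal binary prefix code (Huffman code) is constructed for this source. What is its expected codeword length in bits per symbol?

1.769 bits/symbol

Repeatedly combine the two least-probable nodes; the expected code length is the sum of the merged weights.
merge 103/1000 + 153/1000 → 32/125
merge 32/125 + 257/1000 → 513/1000
merge 487/1000 + 513/1000 → 1
L = 32/125 + 513/1000 + 1 = 1769/1000 = 1.769 bits/symbol.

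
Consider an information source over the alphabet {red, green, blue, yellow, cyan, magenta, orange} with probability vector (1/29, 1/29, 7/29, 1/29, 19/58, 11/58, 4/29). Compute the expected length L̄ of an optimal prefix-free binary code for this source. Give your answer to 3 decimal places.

2.414 bits/symbol

Repeatedly combine the two least-probable nodes; the expected code length is the sum of the merged weights.
merge 1/29 + 1/29 → 2/29
merge 1/29 + 2/29 → 3/29
merge 3/29 + 4/29 → 7/29
merge 11/58 + 7/29 → 25/58
merge 7/29 + 19/58 → 33/58
merge 25/58 + 33/58 → 1
L = 2/29 + 3/29 + 7/29 + 25/58 + 33/58 + 1 = 70/29 ≈ 2.414 bits/symbol.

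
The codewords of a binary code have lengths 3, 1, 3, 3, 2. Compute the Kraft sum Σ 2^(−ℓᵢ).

With common denominator 2^3 = 8: Σ 2^(−ℓᵢ) = 1/8 + 4/8 + 1/8 + 1/8 + 2/8 = 9/8 = 1.125.

1.125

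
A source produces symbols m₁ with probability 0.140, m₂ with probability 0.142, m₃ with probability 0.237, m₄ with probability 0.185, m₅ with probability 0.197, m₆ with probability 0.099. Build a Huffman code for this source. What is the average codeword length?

Repeatedly combine the two least-probable nodes; the expected code length is the sum of the merged weights.
merge 99/1000 + 7/50 → 239/1000
merge 71/500 + 37/200 → 327/1000
merge 197/1000 + 237/1000 → 217/500
merge 239/1000 + 327/1000 → 283/500
merge 217/500 + 283/500 → 1
L = 239/1000 + 327/1000 + 217/500 + 283/500 + 1 = 1283/500 = 2.566 bits/symbol.

2.566 bits/symbol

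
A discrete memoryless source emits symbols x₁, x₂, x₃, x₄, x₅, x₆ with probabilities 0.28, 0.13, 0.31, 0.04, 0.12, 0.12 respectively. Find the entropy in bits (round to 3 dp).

H = −Σ pᵢ log₂ pᵢ.
−0.28·log₂(0.28) = 0.5142
−0.13·log₂(0.13) = 0.3826
−0.31·log₂(0.31) = 0.5238
−0.04·log₂(0.04) = 0.1858
−0.12·log₂(0.12) = 0.3671
−0.12·log₂(0.12) = 0.3671
Sum ≈ 2.3405 → 2.341 bits.

2.341 bits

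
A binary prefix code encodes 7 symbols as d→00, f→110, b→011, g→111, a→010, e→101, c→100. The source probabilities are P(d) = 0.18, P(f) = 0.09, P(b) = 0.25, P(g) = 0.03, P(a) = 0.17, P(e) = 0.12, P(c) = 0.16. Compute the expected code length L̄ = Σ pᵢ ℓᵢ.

2.82 bits/symbol

L̄ = Σ pᵢ·ℓᵢ = 0.18·2 + 0.09·3 + 0.25·3 + 0.03·3 + 0.17·3 + 0.12·3 + 0.16·3 = 2.82 bits/symbol.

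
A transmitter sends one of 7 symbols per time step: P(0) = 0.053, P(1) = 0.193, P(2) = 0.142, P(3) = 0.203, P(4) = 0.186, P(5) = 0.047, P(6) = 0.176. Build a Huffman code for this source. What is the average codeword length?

Repeatedly combine the two least-probable nodes; the expected code length is the sum of the merged weights.
merge 47/1000 + 53/1000 → 1/10
merge 1/10 + 71/500 → 121/500
merge 22/125 + 93/500 → 181/500
merge 193/1000 + 203/1000 → 99/250
merge 121/500 + 181/500 → 151/250
merge 99/250 + 151/250 → 1
L = 1/10 + 121/500 + 181/500 + 99/250 + 151/250 + 1 = 338/125 = 2.704 bits/symbol.

2.704 bits/symbol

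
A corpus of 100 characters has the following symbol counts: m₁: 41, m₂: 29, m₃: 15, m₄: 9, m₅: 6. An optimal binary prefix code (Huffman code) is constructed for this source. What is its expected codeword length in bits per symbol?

2.04 bits/symbol

Probabilities are the counts divided by 100.
Repeatedly combine the two least-probable nodes; the expected code length is the sum of the merged weights.
merge 3/50 + 9/100 → 3/20
merge 3/20 + 3/20 → 3/10
merge 29/100 + 3/10 → 59/100
merge 41/100 + 59/100 → 1
L = 3/20 + 3/10 + 59/100 + 1 = 51/25 = 2.04 bits/symbol.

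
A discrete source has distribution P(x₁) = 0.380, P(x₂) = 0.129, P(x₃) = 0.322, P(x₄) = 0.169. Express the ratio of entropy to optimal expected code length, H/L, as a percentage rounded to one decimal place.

Entropy H = −Σ p log₂ p ≈ 1.8715 bits.
Huffman merges: 129/1000+169/1000→149/500; 149/500+161/500→31/50; 19/50+31/50→1. L = 959/500 ≈ 1.9180.
Efficiency = H/L = 1.8715/1.9180 = 97.6%.

97.6%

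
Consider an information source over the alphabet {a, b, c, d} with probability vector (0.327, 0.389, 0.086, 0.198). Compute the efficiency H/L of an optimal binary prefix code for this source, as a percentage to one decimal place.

Entropy H = −Σ p log₂ p ≈ 1.8242 bits.
Huffman merges: 43/500+99/500→71/250; 71/250+327/1000→611/1000; 389/1000+611/1000→1. L = 379/200 ≈ 1.8950.
Efficiency = H/L = 1.8242/1.8950 = 96.3%.

96.3%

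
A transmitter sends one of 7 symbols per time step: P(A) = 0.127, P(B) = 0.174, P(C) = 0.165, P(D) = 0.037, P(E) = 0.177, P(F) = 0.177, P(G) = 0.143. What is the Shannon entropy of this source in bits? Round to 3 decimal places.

H = −Σ pᵢ log₂ pᵢ.
−0.127·log₂(0.127) = 0.3781
−0.174·log₂(0.174) = 0.4390
−0.165·log₂(0.165) = 0.4289
−0.037·log₂(0.037) = 0.1760
−0.177·log₂(0.177) = 0.4422
−0.177·log₂(0.177) = 0.4422
−0.143·log₂(0.143) = 0.4012
Sum ≈ 2.7076 → 2.708 bits.

2.708 bits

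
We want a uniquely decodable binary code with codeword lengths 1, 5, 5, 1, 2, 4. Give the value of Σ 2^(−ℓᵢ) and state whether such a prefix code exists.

With common denominator 2^5 = 32: Σ 2^(−ℓᵢ) = 16/32 + 1/32 + 1/32 + 16/32 + 8/32 + 2/32 = 44/32 = 1.375.
Kraft's inequality requires Σ ≤ 1; here Σ = 1.375 > 1, so no such prefix code exists.

1.375; no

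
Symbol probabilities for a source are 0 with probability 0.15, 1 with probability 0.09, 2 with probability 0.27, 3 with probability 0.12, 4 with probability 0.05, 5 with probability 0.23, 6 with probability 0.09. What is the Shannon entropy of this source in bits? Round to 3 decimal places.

2.617 bits

H = −Σ pᵢ log₂ pᵢ.
−0.15·log₂(0.15) = 0.4105
−0.09·log₂(0.09) = 0.3127
−0.27·log₂(0.27) = 0.5100
−0.12·log₂(0.12) = 0.3671
−0.05·log₂(0.05) = 0.2161
−0.23·log₂(0.23) = 0.4877
−0.09·log₂(0.09) = 0.3127
Sum ≈ 2.6167 → 2.617 bits.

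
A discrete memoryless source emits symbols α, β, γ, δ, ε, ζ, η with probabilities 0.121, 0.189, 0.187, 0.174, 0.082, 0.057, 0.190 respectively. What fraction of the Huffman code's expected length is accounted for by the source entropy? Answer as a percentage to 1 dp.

Entropy H = −Σ p log₂ p ≈ 2.7009 bits.
Huffman merges: 57/1000+41/500→139/1000; 121/1000+139/1000→13/50; 87/500+187/1000→361/1000; 189/1000+19/100→379/1000; 13/50+361/1000→621/1000; 379/1000+621/1000→1. L = 69/25 ≈ 2.7600.
Efficiency = H/L = 2.7009/2.7600 = 97.9%.

97.9%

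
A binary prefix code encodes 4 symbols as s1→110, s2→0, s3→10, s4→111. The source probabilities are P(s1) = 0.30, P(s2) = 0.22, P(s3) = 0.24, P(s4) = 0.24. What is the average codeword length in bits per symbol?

L̄ = Σ pᵢ·ℓᵢ = 0.30·3 + 0.22·1 + 0.24·2 + 0.24·3 = 2.32 bits/symbol.

2.32 bits/symbol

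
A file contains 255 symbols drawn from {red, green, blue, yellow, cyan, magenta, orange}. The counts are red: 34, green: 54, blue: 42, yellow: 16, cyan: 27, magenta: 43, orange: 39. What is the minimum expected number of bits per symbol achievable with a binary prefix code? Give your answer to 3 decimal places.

2.788 bits/symbol

Probabilities are the counts divided by 255.
Repeatedly combine the two least-probable nodes; the expected code length is the sum of the merged weights.
merge 16/255 + 9/85 → 43/255
merge 2/15 + 13/85 → 73/255
merge 14/85 + 43/255 → 1/3
merge 43/255 + 18/85 → 97/255
merge 73/255 + 1/3 → 158/255
merge 97/255 + 158/255 → 1
L = 43/255 + 73/255 + 1/3 + 97/255 + 158/255 + 1 = 237/85 ≈ 2.788 bits/symbol.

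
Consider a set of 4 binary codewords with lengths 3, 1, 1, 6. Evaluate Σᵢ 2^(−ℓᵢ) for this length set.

1.140625

With common denominator 2^6 = 64: Σ 2^(−ℓᵢ) = 8/64 + 32/64 + 32/64 + 1/64 = 73/64 = 1.140625.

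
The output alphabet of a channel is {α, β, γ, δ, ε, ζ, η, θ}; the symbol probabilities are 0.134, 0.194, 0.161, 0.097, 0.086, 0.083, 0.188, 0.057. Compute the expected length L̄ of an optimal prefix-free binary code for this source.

Repeatedly combine the two least-probable nodes; the expected code length is the sum of the merged weights.
merge 57/1000 + 83/1000 → 7/50
merge 43/500 + 97/1000 → 183/1000
merge 67/500 + 7/50 → 137/500
merge 161/1000 + 183/1000 → 43/125
merge 47/250 + 97/500 → 191/500
merge 137/500 + 43/125 → 309/500
merge 191/500 + 309/500 → 1
L = 7/50 + 183/1000 + 137/500 + 43/125 + 191/500 + 309/500 + 1 = 2941/1000 = 2.941 bits/symbol.

2.941 bits/symbol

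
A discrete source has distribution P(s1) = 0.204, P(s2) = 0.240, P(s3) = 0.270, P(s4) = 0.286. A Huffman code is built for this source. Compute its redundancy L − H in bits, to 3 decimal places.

0.012 bits

Entropy H = −Σ p log₂ p ≈ 1.9885 bits.
Huffman merges: 51/250+6/25→111/250; 27/100+143/500→139/250; 111/250+139/250→1. L = 2 ≈ 2.0000.
L − H = 2.0000 − 1.9885 = 0.012 bits.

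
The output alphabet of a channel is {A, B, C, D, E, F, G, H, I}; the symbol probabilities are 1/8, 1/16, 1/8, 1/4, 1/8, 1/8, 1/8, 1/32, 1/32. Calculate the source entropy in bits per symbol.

Each probability is a power of 1/2, so log₂(1/p) is an integer.
H = Σ p·log₂(1/p) = 1/8·3 + 1/16·4 + 1/8·3 + 1/4·2 + 1/8·3 + 1/8·3 + 1/8·3 + 1/32·5 + 1/32·5 = 2.9375 bits.

2.9375 bits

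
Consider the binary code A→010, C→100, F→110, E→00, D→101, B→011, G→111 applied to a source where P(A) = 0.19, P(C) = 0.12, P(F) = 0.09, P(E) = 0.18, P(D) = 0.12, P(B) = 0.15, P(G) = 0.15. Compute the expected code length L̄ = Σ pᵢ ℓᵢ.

2.82 bits/symbol

L̄ = Σ pᵢ·ℓᵢ = 0.19·3 + 0.12·3 + 0.09·3 + 0.18·2 + 0.12·3 + 0.15·3 + 0.15·3 = 2.82 bits/symbol.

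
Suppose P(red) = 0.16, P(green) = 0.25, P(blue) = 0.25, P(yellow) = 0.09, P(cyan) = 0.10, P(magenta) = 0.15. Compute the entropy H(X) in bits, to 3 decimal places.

H = −Σ pᵢ log₂ pᵢ.
−0.16·log₂(0.16) = 0.4230
−0.25·log₂(0.25) = 0.5000
−0.25·log₂(0.25) = 0.5000
−0.09·log₂(0.09) = 0.3127
−0.10·log₂(0.10) = 0.3322
−0.15·log₂(0.15) = 0.4105
Sum ≈ 2.4784 → 2.478 bits.

2.478 bits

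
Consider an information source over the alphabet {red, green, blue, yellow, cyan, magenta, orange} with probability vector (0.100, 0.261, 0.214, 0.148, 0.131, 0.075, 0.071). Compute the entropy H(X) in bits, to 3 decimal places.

H = −Σ pᵢ log₂ pᵢ.
−0.100·log₂(0.100) = 0.3322
−0.261·log₂(0.261) = 0.5058
−0.214·log₂(0.214) = 0.4760
−0.148·log₂(0.148) = 0.4079
−0.131·log₂(0.131) = 0.3841
−0.075·log₂(0.075) = 0.2803
−0.071·log₂(0.071) = 0.2709
Sum ≈ 2.6573 → 2.657 bits.

2.657 bits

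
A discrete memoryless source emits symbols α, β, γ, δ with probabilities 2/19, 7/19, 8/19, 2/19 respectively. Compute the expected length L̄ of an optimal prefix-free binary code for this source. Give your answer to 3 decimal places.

Repeatedly combine the two least-probable nodes; the expected code length is the sum of the merged weights.
merge 2/19 + 2/19 → 4/19
merge 4/19 + 7/19 → 11/19
merge 8/19 + 11/19 → 1
L = 4/19 + 11/19 + 1 = 34/19 ≈ 1.789 bits/symbol.

1.789 bits/symbol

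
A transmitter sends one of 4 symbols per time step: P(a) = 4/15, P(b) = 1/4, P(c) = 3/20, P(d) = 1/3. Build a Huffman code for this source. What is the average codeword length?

Repeatedly combine the two least-probable nodes; the expected code length is the sum of the merged weights.
merge 3/20 + 1/4 → 2/5
merge 4/15 + 1/3 → 3/5
merge 2/5 + 3/5 → 1
L = 2/5 + 3/5 + 1 = 2 bits/symbol.

2 bits/symbol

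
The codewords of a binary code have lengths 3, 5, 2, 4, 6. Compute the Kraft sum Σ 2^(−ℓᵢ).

With common denominator 2^6 = 64: Σ 2^(−ℓᵢ) = 8/64 + 2/64 + 16/64 + 4/64 + 1/64 = 31/64 = 0.484375.

0.484375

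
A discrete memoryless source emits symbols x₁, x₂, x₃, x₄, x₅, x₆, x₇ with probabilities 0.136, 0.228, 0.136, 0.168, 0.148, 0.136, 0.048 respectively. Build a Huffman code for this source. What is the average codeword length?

2.772 bits/symbol

Repeatedly combine the two least-probable nodes; the expected code length is the sum of the merged weights.
merge 6/125 + 17/125 → 23/125
merge 17/125 + 17/125 → 34/125
merge 37/250 + 21/125 → 79/250
merge 23/125 + 57/250 → 103/250
merge 34/125 + 79/250 → 147/250
merge 103/250 + 147/250 → 1
L = 23/125 + 34/125 + 79/250 + 103/250 + 147/250 + 1 = 693/250 = 2.772 bits/symbol.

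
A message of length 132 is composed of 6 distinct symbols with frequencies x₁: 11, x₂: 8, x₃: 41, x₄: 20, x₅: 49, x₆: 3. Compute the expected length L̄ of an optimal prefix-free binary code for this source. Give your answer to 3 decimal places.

2.197 bits/symbol

Probabilities are the counts divided by 132.
Repeatedly combine the two least-probable nodes; the expected code length is the sum of the merged weights.
merge 1/44 + 2/33 → 1/12
merge 1/12 + 1/12 → 1/6
merge 5/33 + 1/6 → 7/22
merge 41/132 + 7/22 → 83/132
merge 49/132 + 83/132 → 1
L = 1/12 + 1/6 + 7/22 + 83/132 + 1 = 145/66 ≈ 2.197 bits/symbol.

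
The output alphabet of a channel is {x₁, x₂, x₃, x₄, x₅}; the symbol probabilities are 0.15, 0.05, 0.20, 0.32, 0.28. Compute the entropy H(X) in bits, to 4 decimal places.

H = −Σ pᵢ log₂ pᵢ.
−0.15·log₂(0.15) = 0.4105
−0.05·log₂(0.05) = 0.2161
−0.20·log₂(0.20) = 0.4644
−0.32·log₂(0.32) = 0.5260
−0.28·log₂(0.28) = 0.5142
Sum ≈ 2.1313 → 2.1313 bits.

2.1313 bits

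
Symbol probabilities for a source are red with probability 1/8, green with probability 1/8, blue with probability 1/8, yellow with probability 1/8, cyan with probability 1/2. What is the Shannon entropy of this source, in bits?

Each probability is a power of 1/2, so log₂(1/p) is an integer.
H = Σ p·log₂(1/p) = 1/8·3 + 1/8·3 + 1/8·3 + 1/8·3 + 1/2·1 = 2 bits.

2 bits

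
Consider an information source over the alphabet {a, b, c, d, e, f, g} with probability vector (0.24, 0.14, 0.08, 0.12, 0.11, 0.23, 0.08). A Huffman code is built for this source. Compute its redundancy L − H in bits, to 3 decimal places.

Entropy H = −Σ p log₂ p ≈ 2.6793 bits.
Huffman merges: 2/25+2/25→4/25; 11/100+3/25→23/100; 7/50+4/25→3/10; 23/100+23/100→23/50; 6/25+3/10→27/50; 23/50+27/50→1. L = 269/100 ≈ 2.6900.
L − H = 2.6900 − 2.6793 = 0.011 bits.

0.011 bits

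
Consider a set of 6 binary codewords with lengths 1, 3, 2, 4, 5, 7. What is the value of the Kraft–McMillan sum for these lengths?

With common denominator 2^7 = 128: Σ 2^(−ℓᵢ) = 64/128 + 16/128 + 32/128 + 8/128 + 4/128 + 1/128 = 125/128 = 0.9765625.

0.9765625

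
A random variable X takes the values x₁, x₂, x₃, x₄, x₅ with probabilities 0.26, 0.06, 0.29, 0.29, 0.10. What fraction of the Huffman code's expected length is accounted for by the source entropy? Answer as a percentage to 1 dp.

Entropy H = −Σ p log₂ p ≈ 2.1168 bits.
Huffman merges: 3/50+1/10→4/25; 4/25+13/50→21/50; 29/100+29/100→29/50; 21/50+29/50→1. L = 54/25 ≈ 2.1600.
Efficiency = H/L = 2.1168/2.1600 = 98.0%.

98.0%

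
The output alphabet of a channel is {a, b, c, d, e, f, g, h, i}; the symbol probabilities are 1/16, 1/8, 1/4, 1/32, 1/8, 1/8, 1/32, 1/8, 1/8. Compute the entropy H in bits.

2.9375 bits

Each probability is a power of 1/2, so log₂(1/p) is an integer.
H = Σ p·log₂(1/p) = 1/16·4 + 1/8·3 + 1/4·2 + 1/32·5 + 1/8·3 + 1/8·3 + 1/32·5 + 1/8·3 + 1/8·3 = 2.9375 bits.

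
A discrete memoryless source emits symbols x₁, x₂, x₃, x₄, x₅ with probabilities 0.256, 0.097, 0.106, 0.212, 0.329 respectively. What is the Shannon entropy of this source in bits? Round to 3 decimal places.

H = −Σ pᵢ log₂ pᵢ.
−0.256·log₂(0.256) = 0.5032
−0.097·log₂(0.097) = 0.3265
−0.106·log₂(0.106) = 0.3432
−0.212·log₂(0.212) = 0.4744
−0.329·log₂(0.329) = 0.5277
Sum ≈ 2.1750 → 2.175 bits.

2.175 bits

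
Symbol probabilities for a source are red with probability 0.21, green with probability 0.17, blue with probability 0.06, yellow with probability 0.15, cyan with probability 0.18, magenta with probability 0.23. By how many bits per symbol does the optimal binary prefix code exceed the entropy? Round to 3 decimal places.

0.066 bits

Entropy H = −Σ p log₂ p ≈ 2.4945 bits.
Huffman merges: 3/50+3/20→21/100; 17/100+9/50→7/20; 21/100+21/100→21/50; 23/100+7/20→29/50; 21/50+29/50→1. L = 64/25 ≈ 2.5600.
L − H = 2.5600 − 2.4945 = 0.066 bits.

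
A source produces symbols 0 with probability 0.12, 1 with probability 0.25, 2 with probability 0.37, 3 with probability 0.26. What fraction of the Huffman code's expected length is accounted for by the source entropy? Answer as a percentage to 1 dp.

Entropy H = −Σ p log₂ p ≈ 1.9031 bits.
Huffman merges: 3/25+1/4→37/100; 13/50+37/100→63/100; 37/100+63/100→1. L = 2 ≈ 2.0000.
Efficiency = H/L = 1.9031/2.0000 = 95.2%.

95.2%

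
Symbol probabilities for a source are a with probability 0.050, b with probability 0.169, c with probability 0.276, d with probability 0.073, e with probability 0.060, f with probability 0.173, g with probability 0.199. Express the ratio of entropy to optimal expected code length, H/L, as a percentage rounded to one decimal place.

Entropy H = −Σ p log₂ p ≈ 2.5827 bits.
Huffman merges: 1/20+3/50→11/100; 73/1000+11/100→183/1000; 169/1000+173/1000→171/500; 183/1000+199/1000→191/500; 69/250+171/500→309/500; 191/500+309/500→1. L = 527/200 ≈ 2.6350.
Efficiency = H/L = 2.5827/2.6350 = 98.0%.

98.0%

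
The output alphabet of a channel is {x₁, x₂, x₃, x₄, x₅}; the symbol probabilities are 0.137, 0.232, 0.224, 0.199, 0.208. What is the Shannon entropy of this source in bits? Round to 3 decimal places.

2.300 bits

H = −Σ pᵢ log₂ pᵢ.
−0.137·log₂(0.137) = 0.3929
−0.232·log₂(0.232) = 0.4890
−0.224·log₂(0.224) = 0.4835
−0.199·log₂(0.199) = 0.4635
−0.208·log₂(0.208) = 0.4712
Sum ≈ 2.3001 → 2.300 bits.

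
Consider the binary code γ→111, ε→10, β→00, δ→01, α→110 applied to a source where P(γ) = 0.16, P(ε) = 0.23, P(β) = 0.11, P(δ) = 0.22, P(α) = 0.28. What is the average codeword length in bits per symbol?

2.44 bits/symbol

L̄ = Σ pᵢ·ℓᵢ = 0.16·3 + 0.23·2 + 0.11·2 + 0.22·2 + 0.28·3 = 2.44 bits/symbol.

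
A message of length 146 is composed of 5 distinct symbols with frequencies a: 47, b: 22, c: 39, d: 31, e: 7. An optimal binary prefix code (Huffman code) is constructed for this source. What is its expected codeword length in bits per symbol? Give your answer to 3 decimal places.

Probabilities are the counts divided by 146.
Repeatedly combine the two least-probable nodes; the expected code length is the sum of the merged weights.
merge 7/146 + 11/73 → 29/146
merge 29/146 + 31/146 → 30/73
merge 39/146 + 47/146 → 43/73
merge 30/73 + 43/73 → 1
L = 29/146 + 30/73 + 43/73 + 1 = 321/146 ≈ 2.199 bits/symbol.

2.199 bits/symbol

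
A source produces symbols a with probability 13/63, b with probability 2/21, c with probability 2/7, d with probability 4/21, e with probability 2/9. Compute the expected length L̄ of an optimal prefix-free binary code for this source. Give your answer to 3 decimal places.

Repeatedly combine the two least-probable nodes; the expected code length is the sum of the merged weights.
merge 2/21 + 4/21 → 2/7
merge 13/63 + 2/9 → 3/7
merge 2/7 + 2/7 → 4/7
merge 3/7 + 4/7 → 1
L = 2/7 + 3/7 + 4/7 + 1 = 16/7 ≈ 2.286 bits/symbol.

2.286 bits/symbol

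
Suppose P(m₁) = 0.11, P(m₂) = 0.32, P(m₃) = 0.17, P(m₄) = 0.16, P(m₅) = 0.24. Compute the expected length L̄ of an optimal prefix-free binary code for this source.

2.27 bits/symbol

Repeatedly combine the two least-probable nodes; the expected code length is the sum of the merged weights.
merge 11/100 + 4/25 → 27/100
merge 17/100 + 6/25 → 41/100
merge 27/100 + 8/25 → 59/100
merge 41/100 + 59/100 → 1
L = 27/100 + 41/100 + 59/100 + 1 = 227/100 = 2.27 bits/symbol.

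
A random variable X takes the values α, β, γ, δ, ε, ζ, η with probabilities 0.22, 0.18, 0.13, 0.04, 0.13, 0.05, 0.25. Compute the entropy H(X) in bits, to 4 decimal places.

H = −Σ pᵢ log₂ pᵢ.
−0.22·log₂(0.22) = 0.4806
−0.18·log₂(0.18) = 0.4453
−0.13·log₂(0.13) = 0.3826
−0.04·log₂(0.04) = 0.1858
−0.13·log₂(0.13) = 0.3826
−0.05·log₂(0.05) = 0.2161
−0.25·log₂(0.25) = 0.5000
Sum ≈ 2.5930 → 2.5930 bits.

2.5930 bits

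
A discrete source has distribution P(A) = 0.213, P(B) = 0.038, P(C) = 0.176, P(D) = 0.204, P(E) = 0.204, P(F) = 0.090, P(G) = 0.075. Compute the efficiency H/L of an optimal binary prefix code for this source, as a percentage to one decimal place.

Entropy H = −Σ p log₂ p ≈ 2.6242 bits.
Huffman merges: 19/500+3/40→113/1000; 9/100+113/1000→203/1000; 22/125+203/1000→379/1000; 51/250+51/250→51/125; 213/1000+379/1000→74/125; 51/125+74/125→1. L = 539/200 ≈ 2.6950.
Efficiency = H/L = 2.6242/2.6950 = 97.4%.

97.4%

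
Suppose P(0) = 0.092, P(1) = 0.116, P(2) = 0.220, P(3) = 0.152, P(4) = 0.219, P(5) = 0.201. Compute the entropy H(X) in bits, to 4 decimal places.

2.5160 bits

H = −Σ pᵢ log₂ pᵢ.
−0.092·log₂(0.092) = 0.3167
−0.116·log₂(0.116) = 0.3605
−0.220·log₂(0.220) = 0.4806
−0.152·log₂(0.152) = 0.4131
−0.219·log₂(0.219) = 0.4798
−0.201·log₂(0.201) = 0.4653
Sum ≈ 2.5160 → 2.5160 bits.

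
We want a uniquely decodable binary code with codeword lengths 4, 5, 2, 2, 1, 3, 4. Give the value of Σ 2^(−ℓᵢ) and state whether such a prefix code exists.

With common denominator 2^5 = 32: Σ 2^(−ℓᵢ) = 2/32 + 1/32 + 8/32 + 8/32 + 16/32 + 4/32 + 2/32 = 41/32 = 1.28125.
Kraft's inequality requires Σ ≤ 1; here Σ = 1.28125 > 1, so no such prefix code exists.

1.28125; no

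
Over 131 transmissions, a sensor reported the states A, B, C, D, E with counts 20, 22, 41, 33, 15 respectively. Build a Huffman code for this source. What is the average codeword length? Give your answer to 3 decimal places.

Probabilities are the counts divided by 131.
Repeatedly combine the two least-probable nodes; the expected code length is the sum of the merged weights.
merge 15/131 + 20/131 → 35/131
merge 22/131 + 33/131 → 55/131
merge 35/131 + 41/131 → 76/131
merge 55/131 + 76/131 → 1
L = 35/131 + 55/131 + 76/131 + 1 = 297/131 ≈ 2.267 bits/symbol.

2.267 bits/symbol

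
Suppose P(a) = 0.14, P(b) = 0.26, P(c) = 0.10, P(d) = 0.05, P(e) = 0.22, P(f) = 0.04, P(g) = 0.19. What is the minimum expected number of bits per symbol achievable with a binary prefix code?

2.61 bits/symbol

Repeatedly combine the two least-probable nodes; the expected code length is the sum of the merged weights.
merge 1/25 + 1/20 → 9/100
merge 9/100 + 1/10 → 19/100
merge 7/50 + 19/100 → 33/100
merge 19/100 + 11/50 → 41/100
merge 13/50 + 33/100 → 59/100
merge 41/100 + 59/100 → 1
L = 9/100 + 19/100 + 33/100 + 41/100 + 59/100 + 1 = 261/100 = 2.61 bits/symbol.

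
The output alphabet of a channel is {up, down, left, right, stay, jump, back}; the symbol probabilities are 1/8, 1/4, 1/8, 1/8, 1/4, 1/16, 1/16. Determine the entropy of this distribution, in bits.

Each probability is a power of 1/2, so log₂(1/p) is an integer.
H = Σ p·log₂(1/p) = 1/8·3 + 1/4·2 + 1/8·3 + 1/8·3 + 1/4·2 + 1/16·4 + 1/16·4 = 2.625 bits.

2.625 bits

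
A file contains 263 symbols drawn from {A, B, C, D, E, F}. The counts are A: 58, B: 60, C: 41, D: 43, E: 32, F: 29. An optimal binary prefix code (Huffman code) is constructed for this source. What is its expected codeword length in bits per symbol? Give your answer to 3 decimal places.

Probabilities are the counts divided by 263.
Repeatedly combine the two least-probable nodes; the expected code length is the sum of the merged weights.
merge 29/263 + 32/263 → 61/263
merge 41/263 + 43/263 → 84/263
merge 58/263 + 60/263 → 118/263
merge 61/263 + 84/263 → 145/263
merge 118/263 + 145/263 → 1
L = 61/263 + 84/263 + 118/263 + 145/263 + 1 = 671/263 ≈ 2.551 bits/symbol.

2.551 bits/symbol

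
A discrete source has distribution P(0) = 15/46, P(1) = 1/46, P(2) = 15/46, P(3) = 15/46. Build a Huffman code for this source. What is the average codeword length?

2 bits/symbol

Repeatedly combine the two least-probable nodes; the expected code length is the sum of the merged weights.
merge 1/46 + 15/46 → 8/23
merge 15/46 + 15/46 → 15/23
merge 8/23 + 15/23 → 1
L = 8/23 + 15/23 + 1 = 2 bits/symbol.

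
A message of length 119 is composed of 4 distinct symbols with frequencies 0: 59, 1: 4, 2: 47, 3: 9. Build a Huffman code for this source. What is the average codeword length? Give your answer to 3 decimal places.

Probabilities are the counts divided by 119.
Repeatedly combine the two least-probable nodes; the expected code length is the sum of the merged weights.
merge 4/119 + 9/119 → 13/119
merge 13/119 + 47/119 → 60/119
merge 59/119 + 60/119 → 1
L = 13/119 + 60/119 + 1 = 192/119 ≈ 1.613 bits/symbol.

1.613 bits/symbol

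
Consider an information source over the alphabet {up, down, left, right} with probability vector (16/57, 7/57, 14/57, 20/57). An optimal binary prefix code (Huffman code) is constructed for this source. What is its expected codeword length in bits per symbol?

Repeatedly combine the two least-probable nodes; the expected code length is the sum of the merged weights.
merge 7/57 + 14/57 → 7/19
merge 16/57 + 20/57 → 12/19
merge 7/19 + 12/19 → 1
L = 7/19 + 12/19 + 1 = 2 bits/symbol.

2 bits/symbol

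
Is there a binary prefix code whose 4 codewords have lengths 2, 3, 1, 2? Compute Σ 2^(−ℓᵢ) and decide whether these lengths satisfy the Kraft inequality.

With common denominator 2^3 = 8: Σ 2^(−ℓᵢ) = 2/8 + 1/8 + 4/8 + 2/8 = 9/8 = 1.125.
Kraft's inequality requires Σ ≤ 1; here Σ = 1.125 > 1, so no such prefix code exists.

1.125; no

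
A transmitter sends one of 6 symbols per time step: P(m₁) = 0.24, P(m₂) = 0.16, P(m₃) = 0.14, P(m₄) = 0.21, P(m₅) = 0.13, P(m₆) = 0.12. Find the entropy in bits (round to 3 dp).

H = −Σ pᵢ log₂ pᵢ.
−0.24·log₂(0.24) = 0.4941
−0.16·log₂(0.16) = 0.4230
−0.14·log₂(0.14) = 0.3971
−0.21·log₂(0.21) = 0.4728
−0.13·log₂(0.13) = 0.3826
−0.12·log₂(0.12) = 0.3671
Sum ≈ 2.5368 → 2.537 bits.

2.537 bits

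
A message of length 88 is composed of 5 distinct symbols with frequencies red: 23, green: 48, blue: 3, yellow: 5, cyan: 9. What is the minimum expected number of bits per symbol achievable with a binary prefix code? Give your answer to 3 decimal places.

Probabilities are the counts divided by 88.
Repeatedly combine the two least-probable nodes; the expected code length is the sum of the merged weights.
merge 3/88 + 5/88 → 1/11
merge 1/11 + 9/88 → 17/88
merge 17/88 + 23/88 → 5/11
merge 5/11 + 6/11 → 1
L = 1/11 + 17/88 + 5/11 + 1 = 153/88 ≈ 1.739 bits/symbol.

1.739 bits/symbol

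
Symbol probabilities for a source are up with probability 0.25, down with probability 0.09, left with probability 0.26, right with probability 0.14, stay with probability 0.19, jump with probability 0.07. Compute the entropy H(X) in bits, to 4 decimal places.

2.4388 bits

H = −Σ pᵢ log₂ pᵢ.
−0.25·log₂(0.25) = 0.5000
−0.09·log₂(0.09) = 0.3127
−0.26·log₂(0.26) = 0.5053
−0.14·log₂(0.14) = 0.3971
−0.19·log₂(0.19) = 0.4552
−0.07·log₂(0.07) = 0.2686
Sum ≈ 2.4388 → 2.4388 bits.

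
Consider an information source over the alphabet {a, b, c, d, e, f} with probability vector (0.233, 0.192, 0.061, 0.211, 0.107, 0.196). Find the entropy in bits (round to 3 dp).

2.472 bits

H = −Σ pᵢ log₂ pᵢ.
−0.233·log₂(0.233) = 0.4897
−0.192·log₂(0.192) = 0.4571
−0.061·log₂(0.061) = 0.2461
−0.211·log₂(0.211) = 0.4736
−0.107·log₂(0.107) = 0.3450
−0.196·log₂(0.196) = 0.4608
Sum ≈ 2.4724 → 2.472 bits.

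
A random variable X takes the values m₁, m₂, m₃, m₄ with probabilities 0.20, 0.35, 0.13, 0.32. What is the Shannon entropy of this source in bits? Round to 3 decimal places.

H = −Σ pᵢ log₂ pᵢ.
−0.20·log₂(0.20) = 0.4644
−0.35·log₂(0.35) = 0.5301
−0.13·log₂(0.13) = 0.3826
−0.32·log₂(0.32) = 0.5260
Sum ≈ 1.9032 → 1.903 bits.

1.903 bits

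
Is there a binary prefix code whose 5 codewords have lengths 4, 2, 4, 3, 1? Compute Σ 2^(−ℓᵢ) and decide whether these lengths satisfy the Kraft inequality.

1; yes

With common denominator 2^4 = 16: Σ 2^(−ℓᵢ) = 1/16 + 4/16 + 1/16 + 2/16 + 8/16 = 16/16 = 1.
Kraft's inequality requires Σ ≤ 1; here Σ = 1 ≤ 1, so such a prefix code exists.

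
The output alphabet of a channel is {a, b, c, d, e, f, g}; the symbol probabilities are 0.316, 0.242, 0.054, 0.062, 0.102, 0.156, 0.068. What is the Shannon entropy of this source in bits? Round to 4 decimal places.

2.5144 bits

H = −Σ pᵢ log₂ pᵢ.
−0.316·log₂(0.316) = 0.5252
−0.242·log₂(0.242) = 0.4954
−0.054·log₂(0.054) = 0.2274
−0.062·log₂(0.062) = 0.2487
−0.102·log₂(0.102) = 0.3359
−0.156·log₂(0.156) = 0.4181
−0.068·log₂(0.068) = 0.2637
Sum ≈ 2.5144 → 2.5144 bits.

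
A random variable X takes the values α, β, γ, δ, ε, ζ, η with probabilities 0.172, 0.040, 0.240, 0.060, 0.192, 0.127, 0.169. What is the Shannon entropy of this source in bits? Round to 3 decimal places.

2.629 bits

H = −Σ pᵢ log₂ pᵢ.
−0.172·log₂(0.172) = 0.4368
−0.040·log₂(0.040) = 0.1858
−0.240·log₂(0.240) = 0.4941
−0.060·log₂(0.060) = 0.2435
−0.192·log₂(0.192) = 0.4571
−0.127·log₂(0.127) = 0.3781
−0.169·log₂(0.169) = 0.4335
Sum ≈ 2.6289 → 2.629 bits.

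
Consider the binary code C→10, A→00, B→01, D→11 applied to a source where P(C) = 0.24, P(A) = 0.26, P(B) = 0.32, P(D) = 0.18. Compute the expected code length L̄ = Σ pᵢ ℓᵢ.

2 bits/symbol

L̄ = Σ pᵢ·ℓᵢ = 0.24·2 + 0.26·2 + 0.32·2 + 0.18·2 = 2 bits/symbol.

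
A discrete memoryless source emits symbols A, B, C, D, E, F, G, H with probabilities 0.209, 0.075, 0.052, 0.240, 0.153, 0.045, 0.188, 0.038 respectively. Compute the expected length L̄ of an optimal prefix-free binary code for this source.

2.761 bits/symbol

Repeatedly combine the two least-probable nodes; the expected code length is the sum of the merged weights.
merge 19/500 + 9/200 → 83/1000
merge 13/250 + 3/40 → 127/1000
merge 83/1000 + 127/1000 → 21/100
merge 153/1000 + 47/250 → 341/1000
merge 209/1000 + 21/100 → 419/1000
merge 6/25 + 341/1000 → 581/1000
merge 419/1000 + 581/1000 → 1
L = 83/1000 + 127/1000 + 21/100 + 341/1000 + 419/1000 + 581/1000 + 1 = 2761/1000 = 2.761 bits/symbol.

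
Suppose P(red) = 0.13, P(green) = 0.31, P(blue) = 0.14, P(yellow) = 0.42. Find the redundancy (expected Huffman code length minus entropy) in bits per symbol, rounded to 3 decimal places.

Entropy H = −Σ p log₂ p ≈ 1.8292 bits.
Huffman merges: 13/100+7/50→27/100; 27/100+31/100→29/50; 21/50+29/50→1. L = 37/20 ≈ 1.8500.
L − H = 1.8500 − 1.8292 = 0.021 bits.

0.021 bits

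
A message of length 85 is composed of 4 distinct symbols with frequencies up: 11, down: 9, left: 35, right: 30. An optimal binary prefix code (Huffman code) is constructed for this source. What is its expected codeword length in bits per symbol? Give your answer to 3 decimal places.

Probabilities are the counts divided by 85.
Repeatedly combine the two least-probable nodes; the expected code length is the sum of the merged weights.
merge 9/85 + 11/85 → 4/17
merge 4/17 + 6/17 → 10/17
merge 7/17 + 10/17 → 1
L = 4/17 + 10/17 + 1 = 31/17 ≈ 1.824 bits/symbol.

1.824 bits/symbol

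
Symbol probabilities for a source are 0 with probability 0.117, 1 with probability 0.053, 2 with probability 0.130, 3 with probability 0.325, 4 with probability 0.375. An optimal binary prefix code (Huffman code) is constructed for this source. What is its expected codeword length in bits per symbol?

Repeatedly combine the two least-probable nodes; the expected code length is the sum of the merged weights.
merge 53/1000 + 117/1000 → 17/100
merge 13/100 + 17/100 → 3/10
merge 3/10 + 13/40 → 5/8
merge 3/8 + 5/8 → 1
L = 17/100 + 3/10 + 5/8 + 1 = 419/200 = 2.095 bits/symbol.

2.095 bits/symbol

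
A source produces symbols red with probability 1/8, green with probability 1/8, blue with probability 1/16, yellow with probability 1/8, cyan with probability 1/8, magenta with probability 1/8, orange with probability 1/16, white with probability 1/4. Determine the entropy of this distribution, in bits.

2.875 bits

Each probability is a power of 1/2, so log₂(1/p) is an integer.
H = Σ p·log₂(1/p) = 1/8·3 + 1/8·3 + 1/16·4 + 1/8·3 + 1/8·3 + 1/8·3 + 1/16·4 + 1/4·2 = 2.875 bits.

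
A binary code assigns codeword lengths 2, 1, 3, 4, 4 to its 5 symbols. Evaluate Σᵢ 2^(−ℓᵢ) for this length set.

1

With common denominator 2^4 = 16: Σ 2^(−ℓᵢ) = 4/16 + 8/16 + 2/16 + 1/16 + 1/16 = 16/16 = 1.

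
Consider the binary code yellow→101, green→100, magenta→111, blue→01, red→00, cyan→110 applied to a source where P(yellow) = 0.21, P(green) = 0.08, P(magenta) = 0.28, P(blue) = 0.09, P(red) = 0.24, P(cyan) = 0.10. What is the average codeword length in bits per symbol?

2.67 bits/symbol

L̄ = Σ pᵢ·ℓᵢ = 0.21·3 + 0.08·3 + 0.28·3 + 0.09·2 + 0.24·2 + 0.10·3 = 2.67 bits/symbol.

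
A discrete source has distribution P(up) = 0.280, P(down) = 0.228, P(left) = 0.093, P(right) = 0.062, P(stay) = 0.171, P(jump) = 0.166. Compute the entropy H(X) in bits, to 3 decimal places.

2.434 bits

H = −Σ pᵢ log₂ pᵢ.
−0.280·log₂(0.280) = 0.5142
−0.228·log₂(0.228) = 0.4863
−0.093·log₂(0.093) = 0.3187
−0.062·log₂(0.062) = 0.2487
−0.171·log₂(0.171) = 0.4357
−0.166·log₂(0.166) = 0.4301
Sum ≈ 2.4337 → 2.434 bits.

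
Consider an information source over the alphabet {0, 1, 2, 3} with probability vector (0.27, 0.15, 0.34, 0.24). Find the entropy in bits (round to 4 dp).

1.9439 bits

H = −Σ pᵢ log₂ pᵢ.
−0.27·log₂(0.27) = 0.5100
−0.15·log₂(0.15) = 0.4105
−0.34·log₂(0.34) = 0.5292
−0.24·log₂(0.24) = 0.4941
Sum ≈ 1.9439 → 1.9439 bits.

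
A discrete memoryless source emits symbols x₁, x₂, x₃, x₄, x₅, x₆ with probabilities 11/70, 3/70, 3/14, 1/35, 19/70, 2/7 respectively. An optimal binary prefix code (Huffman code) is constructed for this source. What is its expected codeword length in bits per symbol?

2.3 bits/symbol

Repeatedly combine the two least-probable nodes; the expected code length is the sum of the merged weights.
merge 1/35 + 3/70 → 1/14
merge 1/14 + 11/70 → 8/35
merge 3/14 + 8/35 → 31/70
merge 19/70 + 2/7 → 39/70
merge 31/70 + 39/70 → 1
L = 1/14 + 8/35 + 31/70 + 39/70 + 1 = 23/10 = 2.3 bits/symbol.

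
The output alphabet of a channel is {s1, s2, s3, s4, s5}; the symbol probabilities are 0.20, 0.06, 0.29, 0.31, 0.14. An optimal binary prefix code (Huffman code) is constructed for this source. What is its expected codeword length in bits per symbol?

Repeatedly combine the two least-probable nodes; the expected code length is the sum of the merged weights.
merge 3/50 + 7/50 → 1/5
merge 1/5 + 1/5 → 2/5
merge 29/100 + 31/100 → 3/5
merge 2/5 + 3/5 → 1
L = 1/5 + 2/5 + 3/5 + 1 = 11/5 = 2.2 bits/symbol.

2.2 bits/symbol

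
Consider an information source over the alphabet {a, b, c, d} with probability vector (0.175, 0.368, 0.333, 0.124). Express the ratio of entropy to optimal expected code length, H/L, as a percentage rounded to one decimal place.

Entropy H = −Σ p log₂ p ≈ 1.8725 bits.
Huffman merges: 31/250+7/40→299/1000; 299/1000+333/1000→79/125; 46/125+79/125→1. L = 1931/1000 ≈ 1.9310.
Efficiency = H/L = 1.8725/1.9310 = 97.0%.

97.0%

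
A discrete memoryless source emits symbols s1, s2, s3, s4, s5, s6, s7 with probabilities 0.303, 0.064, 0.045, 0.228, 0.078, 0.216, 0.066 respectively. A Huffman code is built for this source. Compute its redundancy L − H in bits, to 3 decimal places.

Entropy H = −Σ p log₂ p ≈ 2.4868 bits.
Huffman merges: 9/200+8/125→109/1000; 33/500+39/500→18/125; 109/1000+18/125→253/1000; 27/125+57/250→111/250; 253/1000+303/1000→139/250; 111/250+139/250→1. L = 1253/500 ≈ 2.5060.
L − H = 2.5060 − 2.4868 = 0.019 bits.

0.019 bits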